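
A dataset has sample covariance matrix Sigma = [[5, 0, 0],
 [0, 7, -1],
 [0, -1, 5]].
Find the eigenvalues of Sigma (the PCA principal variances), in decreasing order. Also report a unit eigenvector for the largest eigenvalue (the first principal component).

Step 1 — characteristic polynomial p(λ) = det(λI - Sigma) = λ³ - tr·λ² + c_1·λ - det, where tr = trace, c_1 = sum of the principal 2×2 minors, det = det(Sigma):
  tr = 5 + 7 + 5 = 17,
  c_1 = (5·7 - (0)²) + (5·5 - (0)²) + (7·5 - (-1)²) = 35 + 25 + 34 = 94,
  det = 5·(7·5 - (-1)²) - (0)·((0)·5 - (-1)·(0)) + (0)·((0)·(-1) - 7·(0)) = 5·(34) - (0)·(0) + (0)·(0) = 170.
  So p(λ) = λ³ - 17λ² + 94λ - 170.
Step 2 — look for an integer root (rational root theorem: any rational root is an integer divisor of 170). Testing λ = 5:
  p(5) = 125 - 425 + 470 - 170 = 0  ✓
  Dividing out (λ - 5): p(λ) = (λ - 5)(λ² - 12λ + 34).
Step 3 — remaining eigenvalues from the quadratic λ² - 12λ + 34 = 0:
  Δ = 12² - 4·34 = 144 - 136 = 8,  λ = (12 ± √8)/2 = (12 ± 2.8284)/2 ≈ 7.4142 or 4.5858.
  Sorted: λ_1 = 7.4142,  λ_2 = 5,  λ_3 = 4.5858  (check: sum = 17 = tr ✓).

Step 4 — unit eigenvector for λ_1 ≈ 7.4142: v spans the null space of (Sigma - λ_1 I), whose rows are
  r_1 = (-2.4142, 0, 0),  r_2 = (0, -0.4142, -1),  r_3 = (0, -1, -2.4142).
  v is orthogonal to every row, so take v ∝ r_1 × r_2 = ((0)·(-1) - (0)·(-0.4142), (0)·(0) - (-2.4142)·(-1), (-2.4142)·(-0.4142) - (0)·(0)) ≈ (0, -2.4142, 1).
  Rescale (multiply by -1 so the first nonzero entry is positive): u = (0, 2.4142, -1).
  ||u|| = √((0)² + (2.4142)² + (-1)²) = √(6.8284) ≈ 2.6131,  v_1 = u/||u|| ≈ (0, 0.9239, -0.3827) (||v_1|| = 1).

λ_1 = 7.4142,  λ_2 = 5,  λ_3 = 4.5858;  v_1 ≈ (0, 0.9239, -0.3827)


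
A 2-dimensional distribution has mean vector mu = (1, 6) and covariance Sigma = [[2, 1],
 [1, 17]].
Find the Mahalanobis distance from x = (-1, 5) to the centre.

Step 1 — centre the observation: (x - mu) = (-2, -1).

Step 2 — invert Sigma. det(Sigma) = 2·17 - (1)² = 33.
  Sigma^{-1} = (1/det) · [[d, -b], [-b, a]] = [[0.5152, -0.0303],
 [-0.0303, 0.0606]].

Step 3 — form the quadratic (x - mu)^T · Sigma^{-1} · (x - mu):
  Sigma^{-1} · (x - mu) = (-1, 0).
  (x - mu)^T · [Sigma^{-1} · (x - mu)] = (-2)·(-1) + (-1)·(0) = 2.

Step 4 — take square root: d = √(2) ≈ 1.4142.

d(x, mu) = √(2) ≈ 1.4142


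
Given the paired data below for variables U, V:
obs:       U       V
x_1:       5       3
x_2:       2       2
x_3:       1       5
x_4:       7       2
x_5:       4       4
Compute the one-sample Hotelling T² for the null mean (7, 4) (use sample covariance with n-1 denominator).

Step 1 — sample mean vector:
  mean(U) = (5 + 2 + 1 + 7 + 4) / 5 = 19/5 = 3.8
  mean(V) = (3 + 2 + 5 + 2 + 4) / 5 = 16/5 = 3.2
  x̄ = (3.8, 3.2),  deviation x̄ - mu_0 = (3.8, 3.2) - (7, 4) = (-3.2, -0.8).

Step 2 — sample covariance matrix, S[i,j] = (1/(n-1)) · Σ_k (x_{k,i} - mean_i) · (x_{k,j} - mean_j), divisor n-1 = 4:
  S[U,U] = ((1.2)·(1.2) + (-1.8)·(-1.8) + (-2.8)·(-2.8) + (3.2)·(3.2) + (0.2)·(0.2)) / 4 = 22.8/4 = 5.7
  S[U,V] = ((1.2)·(-0.2) + (-1.8)·(-1.2) + (-2.8)·(1.8) + (3.2)·(-1.2) + (0.2)·(0.8)) / 4 = -6.8/4 = -1.7
  S[V,V] = ((-0.2)·(-0.2) + (-1.2)·(-1.2) + (1.8)·(1.8) + (-1.2)·(-1.2) + (0.8)·(0.8)) / 4 = 6.8/4 = 1.7
  S = [[5.7, -1.7],
 [-1.7, 1.7]].

Step 3 — invert S. det(S) = 5.7·1.7 - (-1.7)² = 6.8.
  S^{-1} = (1/det) · [[d, -b], [-b, a]] = [[0.25, 0.25],
 [0.25, 0.8382]].

Step 4 — quadratic form (x̄ - mu_0)^T · S^{-1} · (x̄ - mu_0):
  S^{-1} · (x̄ - mu_0) = (-1, -1.4706),
  (x̄ - mu_0)^T · [...] = (-3.2)·(-1) + (-0.8)·(-1.4706) = 4.3765.

Step 5 — scale by n: T² = 5 · 4.3765 = 21.8824.

T² ≈ 21.8824


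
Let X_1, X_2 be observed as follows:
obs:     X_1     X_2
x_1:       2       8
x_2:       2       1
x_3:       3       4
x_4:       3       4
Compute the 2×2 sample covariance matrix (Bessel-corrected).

Step 1 — column means:
  mean(X_1) = (2 + 2 + 3 + 3) / 4 = 10/4 = 2.5
  mean(X_2) = (8 + 1 + 4 + 4) / 4 = 17/4 = 4.25

Step 2 — sample covariance S[i,j] = (1/(n-1)) · Σ_k (x_{k,i} - mean_i) · (x_{k,j} - mean_j), with n-1 = 3.
  S[X_1,X_1] = ((-0.5)·(-0.5) + (-0.5)·(-0.5) + (0.5)·(0.5) + (0.5)·(0.5)) / 3 = 1/3 = 0.3333
  S[X_1,X_2] = ((-0.5)·(3.75) + (-0.5)·(-3.25) + (0.5)·(-0.25) + (0.5)·(-0.25)) / 3 = -0.5/3 = -0.1667
  S[X_2,X_2] = ((3.75)·(3.75) + (-3.25)·(-3.25) + (-0.25)·(-0.25) + (-0.25)·(-0.25)) / 3 = 24.75/3 = 8.25

S is symmetric (S[j,i] = S[i,j]). Assembling:

S = [[0.3333, -0.1667],
 [-0.1667, 8.25]]


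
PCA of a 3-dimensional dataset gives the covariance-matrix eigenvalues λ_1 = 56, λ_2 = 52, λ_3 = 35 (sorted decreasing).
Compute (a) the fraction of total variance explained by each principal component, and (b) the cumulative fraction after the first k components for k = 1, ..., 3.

Step 1 — total variance = trace(Sigma) = Σ λ_i = 56 + 52 + 35 = 143.

Step 2 — fraction explained by component i = λ_i / Σ λ:
  PC1: 56/143 = 0.3916
  PC2: 52/143 = 0.3636
  PC3: 35/143 = 0.2448

Step 3 — cumulative fraction after k components = (λ_1 + ... + λ_k) / Σ λ:
  k = 1: 56/143 = 0.3916
  k = 2: (56 + 52)/143 = 108/143 = 0.7552
  k = 3: (56 + 52 + 35)/143 = 143/143 = 1

Summary (fraction, with percent):

explained: PC1 0.3916 (39.16%), PC2 0.3636 (36.36%), PC3 0.2448 (24.48%);  cumulative: 0.3916, 0.7552, 1


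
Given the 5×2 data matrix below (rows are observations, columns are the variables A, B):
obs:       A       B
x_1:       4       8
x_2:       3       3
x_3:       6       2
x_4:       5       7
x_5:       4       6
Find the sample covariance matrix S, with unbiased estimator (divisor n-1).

Step 1 — column means:
  mean(A) = (4 + 3 + 6 + 5 + 4) / 5 = 22/5 = 4.4
  mean(B) = (8 + 3 + 2 + 7 + 6) / 5 = 26/5 = 5.2

Step 2 — sample covariance S[i,j] = (1/(n-1)) · Σ_k (x_{k,i} - mean_i) · (x_{k,j} - mean_j), with n-1 = 4.
  S[A,A] = ((-0.4)·(-0.4) + (-1.4)·(-1.4) + (1.6)·(1.6) + (0.6)·(0.6) + (-0.4)·(-0.4)) / 4 = 5.2/4 = 1.3
  S[A,B] = ((-0.4)·(2.8) + (-1.4)·(-2.2) + (1.6)·(-3.2) + (0.6)·(1.8) + (-0.4)·(0.8)) / 4 = -2.4/4 = -0.6
  S[B,B] = ((2.8)·(2.8) + (-2.2)·(-2.2) + (-3.2)·(-3.2) + (1.8)·(1.8) + (0.8)·(0.8)) / 4 = 26.8/4 = 6.7

S is symmetric (S[j,i] = S[i,j]). Assembling:

S = [[1.3, -0.6],
 [-0.6, 6.7]]


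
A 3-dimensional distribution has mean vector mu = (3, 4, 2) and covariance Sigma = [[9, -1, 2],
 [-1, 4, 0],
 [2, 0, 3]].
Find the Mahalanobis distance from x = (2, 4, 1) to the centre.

Step 1 — centre the observation: (x - mu) = (-1, 0, -1).

Step 2 — invert Sigma (cofactor / det for 3×3, or solve directly):
  Sigma^{-1} = [[0.1348, 0.0337, -0.0899],
 [0.0337, 0.2584, -0.0225],
 [-0.0899, -0.0225, 0.3933]].

Step 3 — form the quadratic (x - mu)^T · Sigma^{-1} · (x - mu):
  Sigma^{-1} · (x - mu) = (-0.0449, -0.0112, -0.3034).
  (x - mu)^T · [Sigma^{-1} · (x - mu)] = (-1)·(-0.0449) + (0)·(-0.0112) + (-1)·(-0.3034) = 0.3483.

Step 4 — take square root: d = √(0.3483) ≈ 0.5902.

d(x, mu) = √(0.3483) ≈ 0.5902


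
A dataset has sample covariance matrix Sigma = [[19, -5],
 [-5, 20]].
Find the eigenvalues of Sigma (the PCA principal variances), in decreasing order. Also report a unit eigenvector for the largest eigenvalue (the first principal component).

Step 1 — characteristic polynomial of 2×2 Sigma:
  det(Sigma - λI) = λ² - trace · λ + det = 0.
  trace = 19 + 20 = 39, det = 19·20 - (-5)² = 355.
Step 2 — discriminant:
  Δ = trace² - 4·det = 1521 - 1420 = 101.
Step 3 — eigenvalues:
  λ = (trace ± √Δ)/2 = (39 ± 10.0499)/2,
  λ_1 = 24.5249,  λ_2 = 14.4751.

Step 4 — unit eigenvector for λ_1: solve (Sigma - λ_1 I)v = 0. First row:
  (19 - 24.5249)·v_x + (-5)·v_y = 0, i.e. (-5.5249)·v_x + (-5)·v_y = 0,
  so v ∝ (b, λ_1 - a) = (-5, 5.5249); multiply by -1 so the first entry is positive: u = (5, -5.5249).
  ||u|| = √((5)² + (-5.5249)²) = √(55.5249) ≈ 7.4515,
  v_1 = u/||u|| ≈ (0.671, -0.7415) (||v_1|| = 1).

λ_1 = 24.5249,  λ_2 = 14.4751;  v_1 ≈ (0.671, -0.7415)


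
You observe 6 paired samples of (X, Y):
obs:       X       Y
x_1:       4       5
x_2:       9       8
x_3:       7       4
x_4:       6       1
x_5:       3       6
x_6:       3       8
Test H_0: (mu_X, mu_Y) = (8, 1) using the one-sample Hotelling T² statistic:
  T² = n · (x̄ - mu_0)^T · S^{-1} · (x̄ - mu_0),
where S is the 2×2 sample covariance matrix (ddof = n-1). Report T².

Step 1 — sample mean vector:
  mean(X) = (4 + 9 + 7 + 6 + 3 + 3) / 6 = 32/6 = 5.3333
  mean(Y) = (5 + 8 + 4 + 1 + 6 + 8) / 6 = 32/6 = 5.3333
  x̄ = (5.3333, 5.3333),  deviation x̄ - mu_0 = (5.3333, 5.3333) - (8, 1) = (-2.6667, 4.3333).

Step 2 — sample covariance matrix, S[i,j] = (1/(n-1)) · Σ_k (x_{k,i} - mean_i) · (x_{k,j} - mean_j), divisor n-1 = 5:
  S[X,X] = ((-1.3333)·(-1.3333) + (3.6667)·(3.6667) + (1.6667)·(1.6667) + (0.6667)·(0.6667) + (-2.3333)·(-2.3333) + (-2.3333)·(-2.3333)) / 5 = 29.3333/5 = 5.8667
  S[X,Y] = ((-1.3333)·(-0.3333) + (3.6667)·(2.6667) + (1.6667)·(-1.3333) + (0.6667)·(-4.3333) + (-2.3333)·(0.6667) + (-2.3333)·(2.6667)) / 5 = -2.6667/5 = -0.5333
  S[Y,Y] = ((-0.3333)·(-0.3333) + (2.6667)·(2.6667) + (-1.3333)·(-1.3333) + (-4.3333)·(-4.3333) + (0.6667)·(0.6667) + (2.6667)·(2.6667)) / 5 = 35.3333/5 = 7.0667
  S = [[5.8667, -0.5333],
 [-0.5333, 7.0667]].

Step 3 — invert S. det(S) = 5.8667·7.0667 - (-0.5333)² = 41.1733.
  S^{-1} = (1/det) · [[d, -b], [-b, a]] = [[0.1716, 0.013],
 [0.013, 0.1425]].

Step 4 — quadratic form (x̄ - mu_0)^T · S^{-1} · (x̄ - mu_0):
  S^{-1} · (x̄ - mu_0) = (-0.4016, 0.5829),
  (x̄ - mu_0)^T · [...] = (-2.6667)·(-0.4016) + (4.3333)·(0.5829) = 3.5967.

Step 5 — scale by n: T² = 6 · 3.5967 = 21.5803.

T² ≈ 21.5803


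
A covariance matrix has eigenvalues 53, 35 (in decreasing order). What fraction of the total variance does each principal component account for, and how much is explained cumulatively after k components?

Step 1 — total variance = trace(Sigma) = Σ λ_i = 53 + 35 = 88.

Step 2 — fraction explained by component i = λ_i / Σ λ:
  PC1: 53/88 = 0.6023
  PC2: 35/88 = 0.3977

Step 3 — cumulative fraction after k components = (λ_1 + ... + λ_k) / Σ λ:
  k = 1: 53/88 = 0.6023
  k = 2: (53 + 35)/88 = 88/88 = 1

Summary (fraction, with percent):

explained: PC1 0.6023 (60.23%), PC2 0.3977 (39.77%);  cumulative: 0.6023, 1


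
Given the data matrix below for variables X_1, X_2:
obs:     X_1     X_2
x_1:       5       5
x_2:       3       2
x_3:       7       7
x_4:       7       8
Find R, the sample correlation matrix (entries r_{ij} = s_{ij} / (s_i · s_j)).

Step 1 — column means:
  mean(X_1) = (5 + 3 + 7 + 7) / 4 = 22/4 = 5.5
  mean(X_2) = (5 + 2 + 7 + 8) / 4 = 22/4 = 5.5

Step 2 — sample variances and covariances s[i,j] = (1/(n-1)) · Σ_k (x_{k,i} - mean_i) · (x_{k,j} - mean_j), with n-1 = 3:
  s[X_1,X_1] = ((-0.5)·(-0.5) + (-2.5)·(-2.5) + (1.5)·(1.5) + (1.5)·(1.5)) / 3 = 11/3 = 3.6667
  s[X_1,X_2] = ((-0.5)·(-0.5) + (-2.5)·(-3.5) + (1.5)·(1.5) + (1.5)·(2.5)) / 3 = 15/3 = 5
  s[X_2,X_2] = ((-0.5)·(-0.5) + (-3.5)·(-3.5) + (1.5)·(1.5) + (2.5)·(2.5)) / 3 = 21/3 = 7
  Sample standard deviations s_i = √(s[i,i]):
  s(X_1) = √(3.6667) = 1.9149
  s(X_2) = √(7) = 2.6458

Step 3 — r_{ij} = s_{ij} / (s_i · s_j):
  r[X_1,X_1] = 1 (diagonal).
  r[X_1,X_2] = 5 / (1.9149 · 2.6458) = 5 / 5.0662 = 0.9869
  r[X_2,X_2] = 1 (diagonal).

R is symmetric with unit diagonal. Assembling:

R = [[1, 0.9869],
 [0.9869, 1]]


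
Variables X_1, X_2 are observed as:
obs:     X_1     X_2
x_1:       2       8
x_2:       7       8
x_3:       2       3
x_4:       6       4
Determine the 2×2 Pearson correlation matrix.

Step 1 — column means:
  mean(X_1) = (2 + 7 + 2 + 6) / 4 = 17/4 = 4.25
  mean(X_2) = (8 + 8 + 3 + 4) / 4 = 23/4 = 5.75

Step 2 — sample variances and covariances s[i,j] = (1/(n-1)) · Σ_k (x_{k,i} - mean_i) · (x_{k,j} - mean_j), with n-1 = 3:
  s[X_1,X_1] = ((-2.25)·(-2.25) + (2.75)·(2.75) + (-2.25)·(-2.25) + (1.75)·(1.75)) / 3 = 20.75/3 = 6.9167
  s[X_1,X_2] = ((-2.25)·(2.25) + (2.75)·(2.25) + (-2.25)·(-2.75) + (1.75)·(-1.75)) / 3 = 4.25/3 = 1.4167
  s[X_2,X_2] = ((2.25)·(2.25) + (2.25)·(2.25) + (-2.75)·(-2.75) + (-1.75)·(-1.75)) / 3 = 20.75/3 = 6.9167
  Sample standard deviations s_i = √(s[i,i]):
  s(X_1) = √(6.9167) = 2.63
  s(X_2) = √(6.9167) = 2.63

Step 3 — r_{ij} = s_{ij} / (s_i · s_j):
  r[X_1,X_1] = 1 (diagonal).
  r[X_1,X_2] = 1.4167 / (2.63 · 2.63) = 1.4167 / 6.9167 = 0.2048
  r[X_2,X_2] = 1 (diagonal).

R is symmetric with unit diagonal. Assembling:

R = [[1, 0.2048],
 [0.2048, 1]]


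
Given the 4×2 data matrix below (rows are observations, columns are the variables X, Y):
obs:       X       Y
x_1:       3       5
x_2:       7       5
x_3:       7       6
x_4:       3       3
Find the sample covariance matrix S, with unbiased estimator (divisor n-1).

Step 1 — column means:
  mean(X) = (3 + 7 + 7 + 3) / 4 = 20/4 = 5
  mean(Y) = (5 + 5 + 6 + 3) / 4 = 19/4 = 4.75

Step 2 — sample covariance S[i,j] = (1/(n-1)) · Σ_k (x_{k,i} - mean_i) · (x_{k,j} - mean_j), with n-1 = 3.
  S[X,X] = ((-2)·(-2) + (2)·(2) + (2)·(2) + (-2)·(-2)) / 3 = 16/3 = 5.3333
  S[X,Y] = ((-2)·(0.25) + (2)·(0.25) + (2)·(1.25) + (-2)·(-1.75)) / 3 = 6/3 = 2
  S[Y,Y] = ((0.25)·(0.25) + (0.25)·(0.25) + (1.25)·(1.25) + (-1.75)·(-1.75)) / 3 = 4.75/3 = 1.5833

S is symmetric (S[j,i] = S[i,j]). Assembling:

S = [[5.3333, 2],
 [2, 1.5833]]


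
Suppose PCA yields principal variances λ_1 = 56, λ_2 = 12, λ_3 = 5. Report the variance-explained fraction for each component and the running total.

Step 1 — total variance = trace(Sigma) = Σ λ_i = 56 + 12 + 5 = 73.

Step 2 — fraction explained by component i = λ_i / Σ λ:
  PC1: 56/73 = 0.7671
  PC2: 12/73 = 0.1644
  PC3: 5/73 = 0.0685

Step 3 — cumulative fraction after k components = (λ_1 + ... + λ_k) / Σ λ:
  k = 1: 56/73 = 0.7671
  k = 2: (56 + 12)/73 = 68/73 = 0.9315
  k = 3: (56 + 12 + 5)/73 = 73/73 = 1

Summary (fraction, with percent):

explained: PC1 0.7671 (76.71%), PC2 0.1644 (16.44%), PC3 0.0685 (6.85%);  cumulative: 0.7671, 0.9315, 1


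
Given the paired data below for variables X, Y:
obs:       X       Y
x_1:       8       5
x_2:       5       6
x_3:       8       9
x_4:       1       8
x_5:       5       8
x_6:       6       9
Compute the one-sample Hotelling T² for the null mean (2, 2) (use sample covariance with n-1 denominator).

Step 1 — sample mean vector:
  mean(X) = (8 + 5 + 8 + 1 + 5 + 6) / 6 = 33/6 = 5.5
  mean(Y) = (5 + 6 + 9 + 8 + 8 + 9) / 6 = 45/6 = 7.5
  x̄ = (5.5, 7.5),  deviation x̄ - mu_0 = (5.5, 7.5) - (2, 2) = (3.5, 5.5).

Step 2 — sample covariance matrix, S[i,j] = (1/(n-1)) · Σ_k (x_{k,i} - mean_i) · (x_{k,j} - mean_j), divisor n-1 = 5:
  S[X,X] = ((2.5)·(2.5) + (-0.5)·(-0.5) + (2.5)·(2.5) + (-4.5)·(-4.5) + (-0.5)·(-0.5) + (0.5)·(0.5)) / 5 = 33.5/5 = 6.7
  S[X,Y] = ((2.5)·(-2.5) + (-0.5)·(-1.5) + (2.5)·(1.5) + (-4.5)·(0.5) + (-0.5)·(0.5) + (0.5)·(1.5)) / 5 = -3.5/5 = -0.7
  S[Y,Y] = ((-2.5)·(-2.5) + (-1.5)·(-1.5) + (1.5)·(1.5) + (0.5)·(0.5) + (0.5)·(0.5) + (1.5)·(1.5)) / 5 = 13.5/5 = 2.7
  S = [[6.7, -0.7],
 [-0.7, 2.7]].

Step 3 — invert S. det(S) = 6.7·2.7 - (-0.7)² = 17.6.
  S^{-1} = (1/det) · [[d, -b], [-b, a]] = [[0.1534, 0.0398],
 [0.0398, 0.3807]].

Step 4 — quadratic form (x̄ - mu_0)^T · S^{-1} · (x̄ - mu_0):
  S^{-1} · (x̄ - mu_0) = (0.7557, 2.233),
  (x̄ - mu_0)^T · [...] = (3.5)·(0.7557) + (5.5)·(2.233) = 14.9261.

Step 5 — scale by n: T² = 6 · 14.9261 = 89.5568.

T² ≈ 89.5568


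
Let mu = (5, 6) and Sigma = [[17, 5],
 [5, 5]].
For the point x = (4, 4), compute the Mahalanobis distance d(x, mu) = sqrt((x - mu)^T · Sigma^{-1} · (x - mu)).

Step 1 — centre the observation: (x - mu) = (-1, -2).

Step 2 — invert Sigma. det(Sigma) = 17·5 - (5)² = 60.
  Sigma^{-1} = (1/det) · [[d, -b], [-b, a]] = [[0.0833, -0.0833],
 [-0.0833, 0.2833]].

Step 3 — form the quadratic (x - mu)^T · Sigma^{-1} · (x - mu):
  Sigma^{-1} · (x - mu) = (0.0833, -0.4833).
  (x - mu)^T · [Sigma^{-1} · (x - mu)] = (-1)·(0.0833) + (-2)·(-0.4833) = 0.8833.

Step 4 — take square root: d = √(0.8833) ≈ 0.9399.

d(x, mu) = √(0.8833) ≈ 0.9399


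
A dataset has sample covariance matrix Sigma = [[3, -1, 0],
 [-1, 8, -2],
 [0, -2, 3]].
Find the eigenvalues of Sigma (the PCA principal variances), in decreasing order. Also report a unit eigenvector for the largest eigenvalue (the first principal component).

Step 1 — characteristic polynomial p(λ) = det(λI - Sigma) = λ³ - tr·λ² + c_1·λ - det, where tr = trace, c_1 = sum of the principal 2×2 minors, det = det(Sigma):
  tr = 3 + 8 + 3 = 14,
  c_1 = (3·8 - (-1)²) + (3·3 - (0)²) + (8·3 - (-2)²) = 23 + 9 + 20 = 52,
  det = 3·(8·3 - (-2)²) - (-1)·((-1)·3 - (-2)·(0)) + (0)·((-1)·(-2) - 8·(0)) = 3·(20) - (-1)·(-3) + (0)·(2) = 57.
  So p(λ) = λ³ - 14λ² + 52λ - 57.
Step 2 — look for an integer root (rational root theorem: any rational root is an integer divisor of 57). Testing λ = 3:
  p(3) = 27 - 126 + 156 - 57 = 0  ✓
  Dividing out (λ - 3): p(λ) = (λ - 3)(λ² - 11λ + 19).
Step 3 — remaining eigenvalues from the quadratic λ² - 11λ + 19 = 0:
  Δ = 11² - 4·19 = 121 - 76 = 45,  λ = (11 ± √45)/2 = (11 ± 6.7082)/2 ≈ 8.8541 or 2.1459.
  Sorted: λ_1 = 8.8541,  λ_2 = 3,  λ_3 = 2.1459  (check: sum = 14 = tr ✓).

Step 4 — unit eigenvector for λ_1 ≈ 8.8541: v spans the null space of (Sigma - λ_1 I), whose rows are
  r_1 = (-5.8541, -1, 0),  r_2 = (-1, -0.8541, -2),  r_3 = (0, -2, -5.8541).
  v is orthogonal to every row, so take v ∝ r_1 × r_2 = ((-1)·(-2) - (0)·(-0.8541), (0)·(-1) - (-5.8541)·(-2), (-5.8541)·(-0.8541) - (-1)·(-1)) ≈ (2, -11.7082, 4).
  Let u = (2, -11.7082, 4).
  ||u|| = √((2)² + (-11.7082)² + (4)²) = √(157.082) ≈ 12.5332,  v_1 = u/||u|| ≈ (0.1596, -0.9342, 0.3192) (||v_1|| = 1).

λ_1 = 8.8541,  λ_2 = 3,  λ_3 = 2.1459;  v_1 ≈ (0.1596, -0.9342, 0.3192)


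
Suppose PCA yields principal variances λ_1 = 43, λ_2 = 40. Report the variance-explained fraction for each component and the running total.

Step 1 — total variance = trace(Sigma) = Σ λ_i = 43 + 40 = 83.

Step 2 — fraction explained by component i = λ_i / Σ λ:
  PC1: 43/83 = 0.5181
  PC2: 40/83 = 0.4819

Step 3 — cumulative fraction after k components = (λ_1 + ... + λ_k) / Σ λ:
  k = 1: 43/83 = 0.5181
  k = 2: (43 + 40)/83 = 83/83 = 1

Summary (fraction, with percent):

explained: PC1 0.5181 (51.81%), PC2 0.4819 (48.19%);  cumulative: 0.5181, 1


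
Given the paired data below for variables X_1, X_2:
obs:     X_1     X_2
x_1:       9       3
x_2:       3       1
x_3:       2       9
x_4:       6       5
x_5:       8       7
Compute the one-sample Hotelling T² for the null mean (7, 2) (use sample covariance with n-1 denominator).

Step 1 — sample mean vector:
  mean(X_1) = (9 + 3 + 2 + 6 + 8) / 5 = 28/5 = 5.6
  mean(X_2) = (3 + 1 + 9 + 5 + 7) / 5 = 25/5 = 5
  x̄ = (5.6, 5),  deviation x̄ - mu_0 = (5.6, 5) - (7, 2) = (-1.4, 3).

Step 2 — sample covariance matrix, S[i,j] = (1/(n-1)) · Σ_k (x_{k,i} - mean_i) · (x_{k,j} - mean_j), divisor n-1 = 4:
  S[X_1,X_1] = ((3.4)·(3.4) + (-2.6)·(-2.6) + (-3.6)·(-3.6) + (0.4)·(0.4) + (2.4)·(2.4)) / 4 = 37.2/4 = 9.3
  S[X_1,X_2] = ((3.4)·(-2) + (-2.6)·(-4) + (-3.6)·(4) + (0.4)·(0) + (2.4)·(2)) / 4 = -6/4 = -1.5
  S[X_2,X_2] = ((-2)·(-2) + (-4)·(-4) + (4)·(4) + (0)·(0) + (2)·(2)) / 4 = 40/4 = 10
  S = [[9.3, -1.5],
 [-1.5, 10]].

Step 3 — invert S. det(S) = 9.3·10 - (-1.5)² = 90.75.
  S^{-1} = (1/det) · [[d, -b], [-b, a]] = [[0.1102, 0.0165],
 [0.0165, 0.1025]].

Step 4 — quadratic form (x̄ - mu_0)^T · S^{-1} · (x̄ - mu_0):
  S^{-1} · (x̄ - mu_0) = (-0.1047, 0.2843),
  (x̄ - mu_0)^T · [...] = (-1.4)·(-0.1047) + (3)·(0.2843) = 0.9994.

Step 5 — scale by n: T² = 5 · 0.9994 = 4.9972.

T² ≈ 4.9972


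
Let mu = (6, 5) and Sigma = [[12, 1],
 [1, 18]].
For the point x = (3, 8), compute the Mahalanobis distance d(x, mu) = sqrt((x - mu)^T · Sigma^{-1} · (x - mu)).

Step 1 — centre the observation: (x - mu) = (-3, 3).

Step 2 — invert Sigma. det(Sigma) = 12·18 - (1)² = 215.
  Sigma^{-1} = (1/det) · [[d, -b], [-b, a]] = [[0.0837, -0.0047],
 [-0.0047, 0.0558]].

Step 3 — form the quadratic (x - mu)^T · Sigma^{-1} · (x - mu):
  Sigma^{-1} · (x - mu) = (-0.2651, 0.1814).
  (x - mu)^T · [Sigma^{-1} · (x - mu)] = (-3)·(-0.2651) + (3)·(0.1814) = 1.3395.

Step 4 — take square root: d = √(1.3395) ≈ 1.1574.

d(x, mu) = √(1.3395) ≈ 1.1574


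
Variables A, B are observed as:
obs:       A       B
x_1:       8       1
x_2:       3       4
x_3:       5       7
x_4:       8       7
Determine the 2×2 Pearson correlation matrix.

Step 1 — column means:
  mean(A) = (8 + 3 + 5 + 8) / 4 = 24/4 = 6
  mean(B) = (1 + 4 + 7 + 7) / 4 = 19/4 = 4.75

Step 2 — sample variances and covariances s[i,j] = (1/(n-1)) · Σ_k (x_{k,i} - mean_i) · (x_{k,j} - mean_j), with n-1 = 3:
  s[A,A] = ((2)·(2) + (-3)·(-3) + (-1)·(-1) + (2)·(2)) / 3 = 18/3 = 6
  s[A,B] = ((2)·(-3.75) + (-3)·(-0.75) + (-1)·(2.25) + (2)·(2.25)) / 3 = -3/3 = -1
  s[B,B] = ((-3.75)·(-3.75) + (-0.75)·(-0.75) + (2.25)·(2.25) + (2.25)·(2.25)) / 3 = 24.75/3 = 8.25
  Sample standard deviations s_i = √(s[i,i]):
  s(A) = √(6) = 2.4495
  s(B) = √(8.25) = 2.8723

Step 3 — r_{ij} = s_{ij} / (s_i · s_j):
  r[A,A] = 1 (diagonal).
  r[A,B] = -1 / (2.4495 · 2.8723) = -1 / 7.0356 = -0.1421
  r[B,B] = 1 (diagonal).

R is symmetric with unit diagonal. Assembling:

R = [[1, -0.1421],
 [-0.1421, 1]]


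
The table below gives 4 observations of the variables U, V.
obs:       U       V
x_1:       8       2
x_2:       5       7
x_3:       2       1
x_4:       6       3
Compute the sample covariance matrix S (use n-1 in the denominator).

Step 1 — column means:
  mean(U) = (8 + 5 + 2 + 6) / 4 = 21/4 = 5.25
  mean(V) = (2 + 7 + 1 + 3) / 4 = 13/4 = 3.25

Step 2 — sample covariance S[i,j] = (1/(n-1)) · Σ_k (x_{k,i} - mean_i) · (x_{k,j} - mean_j), with n-1 = 3.
  S[U,U] = ((2.75)·(2.75) + (-0.25)·(-0.25) + (-3.25)·(-3.25) + (0.75)·(0.75)) / 3 = 18.75/3 = 6.25
  S[U,V] = ((2.75)·(-1.25) + (-0.25)·(3.75) + (-3.25)·(-2.25) + (0.75)·(-0.25)) / 3 = 2.75/3 = 0.9167
  S[V,V] = ((-1.25)·(-1.25) + (3.75)·(3.75) + (-2.25)·(-2.25) + (-0.25)·(-0.25)) / 3 = 20.75/3 = 6.9167

S is symmetric (S[j,i] = S[i,j]). Assembling:

S = [[6.25, 0.9167],
 [0.9167, 6.9167]]


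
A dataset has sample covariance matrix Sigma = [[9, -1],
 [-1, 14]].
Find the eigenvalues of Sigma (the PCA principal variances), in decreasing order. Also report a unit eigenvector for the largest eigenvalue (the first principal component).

Step 1 — characteristic polynomial of 2×2 Sigma:
  det(Sigma - λI) = λ² - trace · λ + det = 0.
  trace = 9 + 14 = 23, det = 9·14 - (-1)² = 125.
Step 2 — discriminant:
  Δ = trace² - 4·det = 529 - 500 = 29.
Step 3 — eigenvalues:
  λ = (trace ± √Δ)/2 = (23 ± 5.3852)/2,
  λ_1 = 14.1926,  λ_2 = 8.8074.

Step 4 — unit eigenvector for λ_1: solve (Sigma - λ_1 I)v = 0. First row:
  (9 - 14.1926)·v_x + (-1)·v_y = 0, i.e. (-5.1926)·v_x + (-1)·v_y = 0,
  so v ∝ (b, λ_1 - a) = (-1, 5.1926); multiply by -1 so the first entry is positive: u = (1, -5.1926).
  ||u|| = √((1)² + (-5.1926)²) = √(27.9629) ≈ 5.288,
  v_1 = u/||u|| ≈ (0.1891, -0.982) (||v_1|| = 1).

λ_1 = 14.1926,  λ_2 = 8.8074;  v_1 ≈ (0.1891, -0.982)


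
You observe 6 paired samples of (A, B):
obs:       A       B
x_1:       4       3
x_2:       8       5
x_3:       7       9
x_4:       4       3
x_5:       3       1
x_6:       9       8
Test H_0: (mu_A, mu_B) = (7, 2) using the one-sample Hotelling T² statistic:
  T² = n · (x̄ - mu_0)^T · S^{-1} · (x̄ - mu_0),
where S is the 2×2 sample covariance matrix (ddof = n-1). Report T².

Step 1 — sample mean vector:
  mean(A) = (4 + 8 + 7 + 4 + 3 + 9) / 6 = 35/6 = 5.8333
  mean(B) = (3 + 5 + 9 + 3 + 1 + 8) / 6 = 29/6 = 4.8333
  x̄ = (5.8333, 4.8333),  deviation x̄ - mu_0 = (5.8333, 4.8333) - (7, 2) = (-1.1667, 2.8333).

Step 2 — sample covariance matrix, S[i,j] = (1/(n-1)) · Σ_k (x_{k,i} - mean_i) · (x_{k,j} - mean_j), divisor n-1 = 5:
  S[A,A] = ((-1.8333)·(-1.8333) + (2.1667)·(2.1667) + (1.1667)·(1.1667) + (-1.8333)·(-1.8333) + (-2.8333)·(-2.8333) + (3.1667)·(3.1667)) / 5 = 30.8333/5 = 6.1667
  S[A,B] = ((-1.8333)·(-1.8333) + (2.1667)·(0.1667) + (1.1667)·(4.1667) + (-1.8333)·(-1.8333) + (-2.8333)·(-3.8333) + (3.1667)·(3.1667)) / 5 = 32.8333/5 = 6.5667
  S[B,B] = ((-1.8333)·(-1.8333) + (0.1667)·(0.1667) + (4.1667)·(4.1667) + (-1.8333)·(-1.8333) + (-3.8333)·(-3.8333) + (3.1667)·(3.1667)) / 5 = 48.8333/5 = 9.7667
  S = [[6.1667, 6.5667],
 [6.5667, 9.7667]].

Step 3 — invert S. det(S) = 6.1667·9.7667 - (6.5667)² = 17.1067.
  S^{-1} = (1/det) · [[d, -b], [-b, a]] = [[0.5709, -0.3839],
 [-0.3839, 0.3605]].

Step 4 — quadratic form (x̄ - mu_0)^T · S^{-1} · (x̄ - mu_0):
  S^{-1} · (x̄ - mu_0) = (-1.7537, 1.4692),
  (x̄ - mu_0)^T · [...] = (-1.1667)·(-1.7537) + (2.8333)·(1.4692) = 6.2088.

Step 5 — scale by n: T² = 6 · 6.2088 = 37.2525.

T² ≈ 37.2525


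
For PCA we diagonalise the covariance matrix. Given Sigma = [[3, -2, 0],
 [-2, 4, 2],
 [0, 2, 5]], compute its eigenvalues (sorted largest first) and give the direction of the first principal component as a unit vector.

Step 1 — characteristic polynomial p(λ) = det(λI - Sigma) = λ³ - tr·λ² + c_1·λ - det, where tr = trace, c_1 = sum of the principal 2×2 minors, det = det(Sigma):
  tr = 3 + 4 + 5 = 12,
  c_1 = (3·4 - (-2)²) + (3·5 - (0)²) + (4·5 - (2)²) = 8 + 15 + 16 = 39,
  det = 3·(4·5 - (2)²) - (-2)·((-2)·5 - (2)·(0)) + (0)·((-2)·(2) - 4·(0)) = 3·(16) - (-2)·(-10) + (0)·(-4) = 28.
  So p(λ) = λ³ - 12λ² + 39λ - 28.
Step 2 — look for an integer root (rational root theorem: any rational root is an integer divisor of 28). Testing λ = 1:
  p(1) = 1 - 12 + 39 - 28 = 0  ✓
  Dividing out (λ - 1): p(λ) = (λ - 1)(λ² - 11λ + 28).
Step 3 — remaining eigenvalues from the quadratic λ² - 11λ + 28 = 0:
  Δ = 11² - 4·28 = 121 - 112 = 9,  λ = (11 ± √9)/2 = (11 ± 3)/2 = 7 or 4.
  Sorted: λ_1 = 7,  λ_2 = 4,  λ_3 = 1  (check: sum = 12 = tr ✓).

Step 4 — unit eigenvector for λ_1 = 7: v spans the null space of (Sigma - λ_1 I), whose rows are
  r_1 = (-4, -2, 0),  r_2 = (-2, -3, 2),  r_3 = (0, 2, -2).
  v is orthogonal to every row, so take v ∝ r_1 × r_2 = ((-2)·(2) - (0)·(-3), (0)·(-2) - (-4)·(2), (-4)·(-3) - (-2)·(-2)) = (-4, 8, 8).
  Rescale (divide by 4; multiply by -1 so the first nonzero entry is positive): u = (1, -2, -2).
  ||u|| = √((1)² + (-2)² + (-2)²) = √(9) = 3,  v_1 = u/||u|| ≈ (0.3333, -0.6667, -0.6667) (||v_1|| = 1).

λ_1 = 7,  λ_2 = 4,  λ_3 = 1;  v_1 ≈ (0.3333, -0.6667, -0.6667)


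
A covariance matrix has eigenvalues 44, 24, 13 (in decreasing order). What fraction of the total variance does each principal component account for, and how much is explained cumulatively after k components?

Step 1 — total variance = trace(Sigma) = Σ λ_i = 44 + 24 + 13 = 81.

Step 2 — fraction explained by component i = λ_i / Σ λ:
  PC1: 44/81 = 0.5432
  PC2: 24/81 = 0.2963
  PC3: 13/81 = 0.1605

Step 3 — cumulative fraction after k components = (λ_1 + ... + λ_k) / Σ λ:
  k = 1: 44/81 = 0.5432
  k = 2: (44 + 24)/81 = 68/81 = 0.8395
  k = 3: (44 + 24 + 13)/81 = 81/81 = 1

Summary (fraction, with percent):

explained: PC1 0.5432 (54.32%), PC2 0.2963 (29.63%), PC3 0.1605 (16.05%);  cumulative: 0.5432, 0.8395, 1


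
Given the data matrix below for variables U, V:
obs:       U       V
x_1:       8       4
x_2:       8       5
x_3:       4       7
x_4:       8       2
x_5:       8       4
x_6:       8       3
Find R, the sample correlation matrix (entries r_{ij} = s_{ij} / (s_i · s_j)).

Step 1 — column means:
  mean(U) = (8 + 8 + 4 + 8 + 8 + 8) / 6 = 44/6 = 7.3333
  mean(V) = (4 + 5 + 7 + 2 + 4 + 3) / 6 = 25/6 = 4.1667

Step 2 — sample variances and covariances s[i,j] = (1/(n-1)) · Σ_k (x_{k,i} - mean_i) · (x_{k,j} - mean_j), with n-1 = 5:
  s[U,U] = ((0.6667)·(0.6667) + (0.6667)·(0.6667) + (-3.3333)·(-3.3333) + (0.6667)·(0.6667) + (0.6667)·(0.6667) + (0.6667)·(0.6667)) / 5 = 13.3333/5 = 2.6667
  s[U,V] = ((0.6667)·(-0.1667) + (0.6667)·(0.8333) + (-3.3333)·(2.8333) + (0.6667)·(-2.1667) + (0.6667)·(-0.1667) + (0.6667)·(-1.1667)) / 5 = -11.3333/5 = -2.2667
  s[V,V] = ((-0.1667)·(-0.1667) + (0.8333)·(0.8333) + (2.8333)·(2.8333) + (-2.1667)·(-2.1667) + (-0.1667)·(-0.1667) + (-1.1667)·(-1.1667)) / 5 = 14.8333/5 = 2.9667
  Sample standard deviations s_i = √(s[i,i]):
  s(U) = √(2.6667) = 1.633
  s(V) = √(2.9667) = 1.7224

Step 3 — r_{ij} = s_{ij} / (s_i · s_j):
  r[U,U] = 1 (diagonal).
  r[U,V] = -2.2667 / (1.633 · 1.7224) = -2.2667 / 2.8127 = -0.8059
  r[V,V] = 1 (diagonal).

R is symmetric with unit diagonal. Assembling:

R = [[1, -0.8059],
 [-0.8059, 1]]


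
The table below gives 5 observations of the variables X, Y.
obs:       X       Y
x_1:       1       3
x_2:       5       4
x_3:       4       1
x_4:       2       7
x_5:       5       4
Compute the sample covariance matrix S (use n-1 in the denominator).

Step 1 — column means:
  mean(X) = (1 + 5 + 4 + 2 + 5) / 5 = 17/5 = 3.4
  mean(Y) = (3 + 4 + 1 + 7 + 4) / 5 = 19/5 = 3.8

Step 2 — sample covariance S[i,j] = (1/(n-1)) · Σ_k (x_{k,i} - mean_i) · (x_{k,j} - mean_j), with n-1 = 4.
  S[X,X] = ((-2.4)·(-2.4) + (1.6)·(1.6) + (0.6)·(0.6) + (-1.4)·(-1.4) + (1.6)·(1.6)) / 4 = 13.2/4 = 3.3
  S[X,Y] = ((-2.4)·(-0.8) + (1.6)·(0.2) + (0.6)·(-2.8) + (-1.4)·(3.2) + (1.6)·(0.2)) / 4 = -3.6/4 = -0.9
  S[Y,Y] = ((-0.8)·(-0.8) + (0.2)·(0.2) + (-2.8)·(-2.8) + (3.2)·(3.2) + (0.2)·(0.2)) / 4 = 18.8/4 = 4.7

S is symmetric (S[j,i] = S[i,j]). Assembling:

S = [[3.3, -0.9],
 [-0.9, 4.7]]


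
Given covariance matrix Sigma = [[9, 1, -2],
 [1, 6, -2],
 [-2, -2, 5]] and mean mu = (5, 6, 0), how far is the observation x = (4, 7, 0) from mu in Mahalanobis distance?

Step 1 — centre the observation: (x - mu) = (-1, 1, 0).

Step 2 — invert Sigma (cofactor / det for 3×3, or solve directly):
  Sigma^{-1} = [[0.1221, -0.0047, 0.0469],
 [-0.0047, 0.1925, 0.0751],
 [0.0469, 0.0751, 0.2488]].

Step 3 — form the quadratic (x - mu)^T · Sigma^{-1} · (x - mu):
  Sigma^{-1} · (x - mu) = (-0.1268, 0.1972, 0.0282).
  (x - mu)^T · [Sigma^{-1} · (x - mu)] = (-1)·(-0.1268) + (1)·(0.1972) + (0)·(0.0282) = 0.3239.

Step 4 — take square root: d = √(0.3239) ≈ 0.5692.

d(x, mu) = √(0.3239) ≈ 0.5692


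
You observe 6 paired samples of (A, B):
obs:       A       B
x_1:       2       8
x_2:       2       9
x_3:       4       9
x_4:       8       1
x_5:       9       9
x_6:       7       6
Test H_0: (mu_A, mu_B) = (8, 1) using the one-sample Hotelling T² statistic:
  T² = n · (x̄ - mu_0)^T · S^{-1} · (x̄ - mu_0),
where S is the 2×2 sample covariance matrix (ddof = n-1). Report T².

Step 1 — sample mean vector:
  mean(A) = (2 + 2 + 4 + 8 + 9 + 7) / 6 = 32/6 = 5.3333
  mean(B) = (8 + 9 + 9 + 1 + 9 + 6) / 6 = 42/6 = 7
  x̄ = (5.3333, 7),  deviation x̄ - mu_0 = (5.3333, 7) - (8, 1) = (-2.6667, 6).

Step 2 — sample covariance matrix, S[i,j] = (1/(n-1)) · Σ_k (x_{k,i} - mean_i) · (x_{k,j} - mean_j), divisor n-1 = 5:
  S[A,A] = ((-3.3333)·(-3.3333) + (-3.3333)·(-3.3333) + (-1.3333)·(-1.3333) + (2.6667)·(2.6667) + (3.6667)·(3.6667) + (1.6667)·(1.6667)) / 5 = 47.3333/5 = 9.4667
  S[A,B] = ((-3.3333)·(1) + (-3.3333)·(2) + (-1.3333)·(2) + (2.6667)·(-6) + (3.6667)·(2) + (1.6667)·(-1)) / 5 = -23/5 = -4.6
  S[B,B] = ((1)·(1) + (2)·(2) + (2)·(2) + (-6)·(-6) + (2)·(2) + (-1)·(-1)) / 5 = 50/5 = 10
  S = [[9.4667, -4.6],
 [-4.6, 10]].

Step 3 — invert S. det(S) = 9.4667·10 - (-4.6)² = 73.5067.
  S^{-1} = (1/det) · [[d, -b], [-b, a]] = [[0.136, 0.0626],
 [0.0626, 0.1288]].

Step 4 — quadratic form (x̄ - mu_0)^T · S^{-1} · (x̄ - mu_0):
  S^{-1} · (x̄ - mu_0) = (0.0127, 0.6058),
  (x̄ - mu_0)^T · [...] = (-2.6667)·(0.0127) + (6)·(0.6058) = 3.6012.

Step 5 — scale by n: T² = 6 · 3.6012 = 21.6071.

T² ≈ 21.6071


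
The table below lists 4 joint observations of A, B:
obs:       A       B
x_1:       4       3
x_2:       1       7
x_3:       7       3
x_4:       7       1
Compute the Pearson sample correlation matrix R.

Step 1 — column means:
  mean(A) = (4 + 1 + 7 + 7) / 4 = 19/4 = 4.75
  mean(B) = (3 + 7 + 3 + 1) / 4 = 14/4 = 3.5

Step 2 — sample variances and covariances s[i,j] = (1/(n-1)) · Σ_k (x_{k,i} - mean_i) · (x_{k,j} - mean_j), with n-1 = 3:
  s[A,A] = ((-0.75)·(-0.75) + (-3.75)·(-3.75) + (2.25)·(2.25) + (2.25)·(2.25)) / 3 = 24.75/3 = 8.25
  s[A,B] = ((-0.75)·(-0.5) + (-3.75)·(3.5) + (2.25)·(-0.5) + (2.25)·(-2.5)) / 3 = -19.5/3 = -6.5
  s[B,B] = ((-0.5)·(-0.5) + (3.5)·(3.5) + (-0.5)·(-0.5) + (-2.5)·(-2.5)) / 3 = 19/3 = 6.3333
  Sample standard deviations s_i = √(s[i,i]):
  s(A) = √(8.25) = 2.8723
  s(B) = √(6.3333) = 2.5166

Step 3 — r_{ij} = s_{ij} / (s_i · s_j):
  r[A,A] = 1 (diagonal).
  r[A,B] = -6.5 / (2.8723 · 2.5166) = -6.5 / 7.2284 = -0.8992
  r[B,B] = 1 (diagonal).

R is symmetric with unit diagonal. Assembling:

R = [[1, -0.8992],
 [-0.8992, 1]]


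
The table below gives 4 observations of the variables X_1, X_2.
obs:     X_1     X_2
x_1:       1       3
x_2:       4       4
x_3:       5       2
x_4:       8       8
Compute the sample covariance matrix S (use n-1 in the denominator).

Step 1 — column means:
  mean(X_1) = (1 + 4 + 5 + 8) / 4 = 18/4 = 4.5
  mean(X_2) = (3 + 4 + 2 + 8) / 4 = 17/4 = 4.25

Step 2 — sample covariance S[i,j] = (1/(n-1)) · Σ_k (x_{k,i} - mean_i) · (x_{k,j} - mean_j), with n-1 = 3.
  S[X_1,X_1] = ((-3.5)·(-3.5) + (-0.5)·(-0.5) + (0.5)·(0.5) + (3.5)·(3.5)) / 3 = 25/3 = 8.3333
  S[X_1,X_2] = ((-3.5)·(-1.25) + (-0.5)·(-0.25) + (0.5)·(-2.25) + (3.5)·(3.75)) / 3 = 16.5/3 = 5.5
  S[X_2,X_2] = ((-1.25)·(-1.25) + (-0.25)·(-0.25) + (-2.25)·(-2.25) + (3.75)·(3.75)) / 3 = 20.75/3 = 6.9167

S is symmetric (S[j,i] = S[i,j]). Assembling:

S = [[8.3333, 5.5],
 [5.5, 6.9167]]


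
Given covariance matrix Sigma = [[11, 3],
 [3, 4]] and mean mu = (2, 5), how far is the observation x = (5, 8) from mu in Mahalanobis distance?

Step 1 — centre the observation: (x - mu) = (3, 3).

Step 2 — invert Sigma. det(Sigma) = 11·4 - (3)² = 35.
  Sigma^{-1} = (1/det) · [[d, -b], [-b, a]] = [[0.1143, -0.0857],
 [-0.0857, 0.3143]].

Step 3 — form the quadratic (x - mu)^T · Sigma^{-1} · (x - mu):
  Sigma^{-1} · (x - mu) = (0.0857, 0.6857).
  (x - mu)^T · [Sigma^{-1} · (x - mu)] = (3)·(0.0857) + (3)·(0.6857) = 2.3143.

Step 4 — take square root: d = √(2.3143) ≈ 1.5213.

d(x, mu) = √(2.3143) ≈ 1.5213


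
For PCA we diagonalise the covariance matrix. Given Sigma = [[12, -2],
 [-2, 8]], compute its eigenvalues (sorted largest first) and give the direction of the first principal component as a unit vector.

Step 1 — characteristic polynomial of 2×2 Sigma:
  det(Sigma - λI) = λ² - trace · λ + det = 0.
  trace = 12 + 8 = 20, det = 12·8 - (-2)² = 92.
Step 2 — discriminant:
  Δ = trace² - 4·det = 400 - 368 = 32.
Step 3 — eigenvalues:
  λ = (trace ± √Δ)/2 = (20 ± 5.6569)/2,
  λ_1 = 12.8284,  λ_2 = 7.1716.

Step 4 — unit eigenvector for λ_1: solve (Sigma - λ_1 I)v = 0. First row:
  (12 - 12.8284)·v_x + (-2)·v_y = 0, i.e. (-0.8284)·v_x + (-2)·v_y = 0,
  so v ∝ (b, λ_1 - a) = (-2, 0.8284); multiply by -1 so the first entry is positive: u = (2, -0.8284).
  ||u|| = √((2)² + (-0.8284)²) = √(4.6863) ≈ 2.1648,
  v_1 = u/||u|| ≈ (0.9239, -0.3827) (||v_1|| = 1).

λ_1 = 12.8284,  λ_2 = 7.1716;  v_1 ≈ (0.9239, -0.3827)


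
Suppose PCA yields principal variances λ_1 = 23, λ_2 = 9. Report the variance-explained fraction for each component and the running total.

Step 1 — total variance = trace(Sigma) = Σ λ_i = 23 + 9 = 32.

Step 2 — fraction explained by component i = λ_i / Σ λ:
  PC1: 23/32 = 0.7188
  PC2: 9/32 = 0.2812

Step 3 — cumulative fraction after k components = (λ_1 + ... + λ_k) / Σ λ:
  k = 1: 23/32 = 0.7188
  k = 2: (23 + 9)/32 = 32/32 = 1

Summary (fraction, with percent):

explained: PC1 0.7188 (71.88%), PC2 0.2812 (28.12%);  cumulative: 0.7188, 1


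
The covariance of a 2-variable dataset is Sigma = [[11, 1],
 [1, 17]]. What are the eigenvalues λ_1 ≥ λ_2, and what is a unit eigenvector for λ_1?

Step 1 — characteristic polynomial of 2×2 Sigma:
  det(Sigma - λI) = λ² - trace · λ + det = 0.
  trace = 11 + 17 = 28, det = 11·17 - (1)² = 186.
Step 2 — discriminant:
  Δ = trace² - 4·det = 784 - 744 = 40.
Step 3 — eigenvalues:
  λ = (trace ± √Δ)/2 = (28 ± 6.3246)/2,
  λ_1 = 17.1623,  λ_2 = 10.8377.

Step 4 — unit eigenvector for λ_1: solve (Sigma - λ_1 I)v = 0. First row:
  (11 - 17.1623)·v_x + (1)·v_y = 0, i.e. (-6.1623)·v_x + (1)·v_y = 0,
  so v ∝ (b, λ_1 - a) = (1, 6.1623) = u.
  ||u|| = √((1)² + (6.1623)²) = √(38.9737) ≈ 6.2429,
  v_1 = u/||u|| ≈ (0.1602, 0.9871) (||v_1|| = 1).

λ_1 = 17.1623,  λ_2 = 10.8377;  v_1 ≈ (0.1602, 0.9871)


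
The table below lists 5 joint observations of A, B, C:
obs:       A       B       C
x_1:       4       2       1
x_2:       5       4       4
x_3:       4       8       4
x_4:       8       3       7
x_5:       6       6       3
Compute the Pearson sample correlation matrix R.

Step 1 — column means:
  mean(A) = (4 + 5 + 4 + 8 + 6) / 5 = 27/5 = 5.4
  mean(B) = (2 + 4 + 8 + 3 + 6) / 5 = 23/5 = 4.6
  mean(C) = (1 + 4 + 4 + 7 + 3) / 5 = 19/5 = 3.8

Step 2 — sample variances and covariances s[i,j] = (1/(n-1)) · Σ_k (x_{k,i} - mean_i) · (x_{k,j} - mean_j), with n-1 = 4:
  s[A,A] = ((-1.4)·(-1.4) + (-0.4)·(-0.4) + (-1.4)·(-1.4) + (2.6)·(2.6) + (0.6)·(0.6)) / 4 = 11.2/4 = 2.8
  s[A,B] = ((-1.4)·(-2.6) + (-0.4)·(-0.6) + (-1.4)·(3.4) + (2.6)·(-1.6) + (0.6)·(1.4)) / 4 = -4.2/4 = -1.05
  s[A,C] = ((-1.4)·(-2.8) + (-0.4)·(0.2) + (-1.4)·(0.2) + (2.6)·(3.2) + (0.6)·(-0.8)) / 4 = 11.4/4 = 2.85
  s[B,B] = ((-2.6)·(-2.6) + (-0.6)·(-0.6) + (3.4)·(3.4) + (-1.6)·(-1.6) + (1.4)·(1.4)) / 4 = 23.2/4 = 5.8
  s[B,C] = ((-2.6)·(-2.8) + (-0.6)·(0.2) + (3.4)·(0.2) + (-1.6)·(3.2) + (1.4)·(-0.8)) / 4 = 1.6/4 = 0.4
  s[C,C] = ((-2.8)·(-2.8) + (0.2)·(0.2) + (0.2)·(0.2) + (3.2)·(3.2) + (-0.8)·(-0.8)) / 4 = 18.8/4 = 4.7
  Sample standard deviations s_i = √(s[i,i]):
  s(A) = √(2.8) = 1.6733
  s(B) = √(5.8) = 2.4083
  s(C) = √(4.7) = 2.1679

Step 3 — r_{ij} = s_{ij} / (s_i · s_j):
  r[A,A] = 1 (diagonal).
  r[A,B] = -1.05 / (1.6733 · 2.4083) = -1.05 / 4.0299 = -0.2606
  r[A,C] = 2.85 / (1.6733 · 2.1679) = 2.85 / 3.6277 = 0.7856
  r[B,B] = 1 (diagonal).
  r[B,C] = 0.4 / (2.4083 · 2.1679) = 0.4 / 5.2211 = 0.0766
  r[C,C] = 1 (diagonal).

R is symmetric with unit diagonal. Assembling:

R = [[1, -0.2606, 0.7856],
 [-0.2606, 1, 0.0766],
 [0.7856, 0.0766, 1]]


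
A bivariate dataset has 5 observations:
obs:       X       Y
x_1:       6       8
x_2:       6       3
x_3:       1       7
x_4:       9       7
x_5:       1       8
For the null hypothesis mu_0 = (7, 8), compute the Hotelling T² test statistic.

Step 1 — sample mean vector:
  mean(X) = (6 + 6 + 1 + 9 + 1) / 5 = 23/5 = 4.6
  mean(Y) = (8 + 3 + 7 + 7 + 8) / 5 = 33/5 = 6.6
  x̄ = (4.6, 6.6),  deviation x̄ - mu_0 = (4.6, 6.6) - (7, 8) = (-2.4, -1.4).

Step 2 — sample covariance matrix, S[i,j] = (1/(n-1)) · Σ_k (x_{k,i} - mean_i) · (x_{k,j} - mean_j), divisor n-1 = 4:
  S[X,X] = ((1.4)·(1.4) + (1.4)·(1.4) + (-3.6)·(-3.6) + (4.4)·(4.4) + (-3.6)·(-3.6)) / 4 = 49.2/4 = 12.3
  S[X,Y] = ((1.4)·(1.4) + (1.4)·(-3.6) + (-3.6)·(0.4) + (4.4)·(0.4) + (-3.6)·(1.4)) / 4 = -7.8/4 = -1.95
  S[Y,Y] = ((1.4)·(1.4) + (-3.6)·(-3.6) + (0.4)·(0.4) + (0.4)·(0.4) + (1.4)·(1.4)) / 4 = 17.2/4 = 4.3
  S = [[12.3, -1.95],
 [-1.95, 4.3]].

Step 3 — invert S. det(S) = 12.3·4.3 - (-1.95)² = 49.0875.
  S^{-1} = (1/det) · [[d, -b], [-b, a]] = [[0.0876, 0.0397],
 [0.0397, 0.2506]].

Step 4 — quadratic form (x̄ - mu_0)^T · S^{-1} · (x̄ - mu_0):
  S^{-1} · (x̄ - mu_0) = (-0.2659, -0.4461),
  (x̄ - mu_0)^T · [...] = (-2.4)·(-0.2659) + (-1.4)·(-0.4461) = 1.2626.

Step 5 — scale by n: T² = 5 · 1.2626 = 6.3132.

T² ≈ 6.3132
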